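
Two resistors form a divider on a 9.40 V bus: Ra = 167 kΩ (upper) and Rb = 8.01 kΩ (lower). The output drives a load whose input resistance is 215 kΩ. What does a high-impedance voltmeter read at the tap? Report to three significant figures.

The load sits in parallel with Rb: Rb‖R_L = (8.01 × 215) / (8.01 + 215) = 7.722 kΩ.
V_out = 9.40 × 7.722 / (167 + 7.722) = 9.40 × 7.722/174.7 = 0.415 V.

V_out ≈ 0.415 V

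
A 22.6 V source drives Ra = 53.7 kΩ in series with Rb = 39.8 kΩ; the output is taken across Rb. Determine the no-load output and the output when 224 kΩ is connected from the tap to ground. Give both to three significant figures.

Unloaded: 9.62 V; loaded: 8.73 V

Open-circuit: V = 22.6 × 39.8/(53.7 + 39.8) = 9.62 V.
With the load, Rb becomes Rb‖R_L = 33.80 kΩ, so V = 22.6 × 33.80/87.50 = 8.73 V.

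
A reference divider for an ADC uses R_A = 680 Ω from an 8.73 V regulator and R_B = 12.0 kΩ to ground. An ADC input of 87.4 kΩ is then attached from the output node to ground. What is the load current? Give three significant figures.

I_L ≈ 0.0938 mA

R_B‖R_L = 10550 Ω; V_out = 8.73 × 10550/11230 = 8.201 V.
I_L = V_out / R_L = 8.201 / 87.4 kΩ = 0.0938 mA.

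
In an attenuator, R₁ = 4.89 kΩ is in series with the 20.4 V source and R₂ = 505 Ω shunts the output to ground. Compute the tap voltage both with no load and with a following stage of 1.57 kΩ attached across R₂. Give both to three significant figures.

Unloaded: 1.91 V; loaded: 1.48 V

Open-circuit: V = 20.4 × 505/(4890 + 505) = 1.91 V.
With the load, R₂ becomes R₂‖R_L = 382.1 Ω, so V = 20.4 × 382.1/5272 = 1.48 V.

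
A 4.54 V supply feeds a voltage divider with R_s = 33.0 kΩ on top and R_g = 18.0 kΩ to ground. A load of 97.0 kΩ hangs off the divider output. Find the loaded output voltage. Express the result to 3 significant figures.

The load sits in parallel with R_g: R_g‖R_L = (18.0 × 97.0) / (18.0 + 97.0) = 15.18 kΩ.
V_out = 4.54 × 15.18 / (33.0 + 15.18) = 4.54 × 15.18/48.18 = 1.43 V.

V_out ≈ 1.43 V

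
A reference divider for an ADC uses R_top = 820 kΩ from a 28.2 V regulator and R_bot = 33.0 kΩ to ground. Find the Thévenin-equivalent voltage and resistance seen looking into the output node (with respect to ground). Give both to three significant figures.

V_th is the open-circuit tap voltage: 28.2 × 33.0/(820 + 33.0) = 1.09 V.
With the supply zeroed, R_top and R_bot appear in parallel from the tap: R_th = R_top‖R_bot = (820 × 33.0)/853.0 = 31.7 kΩ.

V_th = 1.09 V, R_th = 31.7 kΩ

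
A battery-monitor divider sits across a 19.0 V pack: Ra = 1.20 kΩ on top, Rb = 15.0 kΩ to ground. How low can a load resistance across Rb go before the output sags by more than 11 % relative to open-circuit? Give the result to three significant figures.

Output resistance R_th = Ra‖Rb = (1.20 × 15.0)/16.20 = 1.111 kΩ.
The fractional drop is R_th/(R_th + R_L); requiring this ≤ 0.110 gives R_L ≥ R_th(1/0.110 − 1) = 1.111 × 8.091 = 8.99 kΩ.

R_L(min) ≈ 8.99 kΩ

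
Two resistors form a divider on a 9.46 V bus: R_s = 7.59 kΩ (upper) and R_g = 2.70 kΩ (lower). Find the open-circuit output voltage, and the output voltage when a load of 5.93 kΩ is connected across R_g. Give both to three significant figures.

Unloaded: 2.48 V; loaded: 1.86 V

Open-circuit: V = 9.46 × 2.70/(7.59 + 2.70) = 2.48 V.
With the load, R_g becomes R_g‖R_L = 1.855 kΩ, so V = 9.46 × 1.855/9.445 = 1.86 V.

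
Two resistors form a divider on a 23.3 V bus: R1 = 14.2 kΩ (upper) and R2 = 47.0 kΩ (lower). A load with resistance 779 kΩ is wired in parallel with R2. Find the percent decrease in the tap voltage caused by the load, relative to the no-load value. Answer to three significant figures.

1.38 %

The divider's output (Thévenin) resistance is R1‖R2 = 10.91 kΩ.
Fractional drop under load = R_th/(R_th + R_L) = 10.91 / (10.91 + 779) = 0.01381.
So the output falls by 1.38 %.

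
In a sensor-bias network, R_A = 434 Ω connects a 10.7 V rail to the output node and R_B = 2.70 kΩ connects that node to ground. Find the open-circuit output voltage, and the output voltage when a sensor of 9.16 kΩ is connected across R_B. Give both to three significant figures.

Unloaded: 9.22 V; loaded: 8.86 V

Open-circuit: V = 10.7 × 2700/(434 + 2700) = 9.22 V.
With the load, R_B becomes R_B‖R_L = 2085 Ω, so V = 10.7 × 2085/2519 = 8.86 V.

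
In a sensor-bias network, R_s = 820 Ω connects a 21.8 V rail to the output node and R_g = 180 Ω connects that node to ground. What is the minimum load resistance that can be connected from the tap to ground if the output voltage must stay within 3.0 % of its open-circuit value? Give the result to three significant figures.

R_L(min) ≈ 4.77 kΩ

Output resistance R_th = R_s‖R_g = (820 × 180)/1000 = 147.6 Ω.
The fractional drop is R_th/(R_th + R_L); requiring this ≤ 0.0300 gives R_L ≥ R_th(1/0.0300 − 1) = 147.6 × 32.33 = 4.77 kΩ.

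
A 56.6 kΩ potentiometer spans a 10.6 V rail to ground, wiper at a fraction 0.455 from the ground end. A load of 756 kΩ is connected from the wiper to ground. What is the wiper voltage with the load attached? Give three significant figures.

V ≈ 4.74 V

The wiper splits the pot into (1−α)R = 30.85 kΩ above and αR = 25.75 kΩ below.
Lower section ‖ load = 24.90 kΩ.
V_wiper = 10.6 × 24.90/(30.85 + 24.90) = 4.74 V.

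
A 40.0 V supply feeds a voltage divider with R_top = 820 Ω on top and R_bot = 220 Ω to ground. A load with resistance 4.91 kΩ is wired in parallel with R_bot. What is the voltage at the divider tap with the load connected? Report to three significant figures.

The load sits in parallel with R_bot: R_bot‖R_L = (220 × 4910) / (220 + 4910) = 210.6 Ω.
V_out = 40.0 × 210.6 / (820 + 210.6) = 40.0 × 210.6/1031 = 8.17 V.
(Unloaded it would have been 8.46 V.)

V_out ≈ 8.17 V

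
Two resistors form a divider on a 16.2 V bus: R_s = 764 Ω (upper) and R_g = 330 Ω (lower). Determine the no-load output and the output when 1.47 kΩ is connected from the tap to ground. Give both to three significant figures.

Open-circuit: V = 16.2 × 330/(764 + 330) = 4.89 V.
With the load, R_g becomes R_g‖R_L = 269.5 Ω, so V = 16.2 × 269.5/1034 = 4.22 V.

Unloaded: 4.89 V; loaded: 4.22 V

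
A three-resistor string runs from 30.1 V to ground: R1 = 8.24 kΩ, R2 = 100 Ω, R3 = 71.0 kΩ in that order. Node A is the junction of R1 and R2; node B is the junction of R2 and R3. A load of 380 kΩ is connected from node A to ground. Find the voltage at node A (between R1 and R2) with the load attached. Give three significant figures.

Below node A the series string R2+R3 = 71100 Ω sits in parallel with the 380000 Ω load: 59890 Ω.
V_A = 30.1 × 59890/(8240 + 59890) = 26.5 V.

V ≈ 26.5 V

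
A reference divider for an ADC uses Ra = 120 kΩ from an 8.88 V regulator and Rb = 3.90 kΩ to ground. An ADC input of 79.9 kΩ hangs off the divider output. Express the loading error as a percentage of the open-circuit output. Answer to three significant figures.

4.51 %

The divider's output (Thévenin) resistance is Ra‖Rb = 3.777 kΩ.
Fractional drop under load = R_th/(R_th + R_L) = 3.777 / (3.777 + 79.9) = 0.04514.
So the output falls by 4.51 %.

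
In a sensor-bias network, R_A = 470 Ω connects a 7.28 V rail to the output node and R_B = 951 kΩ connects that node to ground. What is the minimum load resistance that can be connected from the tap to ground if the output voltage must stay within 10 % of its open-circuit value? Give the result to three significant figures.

R_L(min) ≈ 4.23 kΩ

Output resistance R_th = R_A‖R_B = (470 × 951000)/951500 = 469.8 Ω.
The fractional drop is R_th/(R_th + R_L); requiring this ≤ 0.100 gives R_L ≥ R_th(1/0.100 − 1) = 469.8 × 9.000 = 4.23 kΩ.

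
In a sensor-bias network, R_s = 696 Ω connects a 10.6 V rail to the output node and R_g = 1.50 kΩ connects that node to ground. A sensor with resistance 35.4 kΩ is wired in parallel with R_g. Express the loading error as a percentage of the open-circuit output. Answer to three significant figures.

1.33 %

The divider's output (Thévenin) resistance is R_s‖R_g = 475.4 Ω.
Fractional drop under load = R_th/(R_th + R_L) = 475.4 / (475.4 + 35400) = 0.01325.
So the output falls by 1.33 %.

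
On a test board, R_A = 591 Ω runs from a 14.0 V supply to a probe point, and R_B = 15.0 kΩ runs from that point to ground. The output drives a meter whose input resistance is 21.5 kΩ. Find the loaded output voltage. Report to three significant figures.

V_out ≈ 13.1 V

The load sits in parallel with R_B: R_B‖R_L = (15000 × 21500) / (15000 + 21500) = 8836 Ω.
V_out = 14.0 × 8836 / (591 + 8836) = 14.0 × 8836/9427 = 13.1 V.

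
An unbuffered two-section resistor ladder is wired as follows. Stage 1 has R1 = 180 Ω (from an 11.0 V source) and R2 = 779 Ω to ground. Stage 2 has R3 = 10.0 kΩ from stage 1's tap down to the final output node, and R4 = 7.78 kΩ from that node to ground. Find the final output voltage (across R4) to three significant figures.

Stage 2 presents R3+R4 = 17780 Ω as a load on stage 1's tap.
Stage 1's lower leg becomes R2‖(R3+R4) = 746.3 Ω, so V_mid = 11.0 × 746.3/926.3 = 8.862 V.
Stage 2 is itself unloaded: V_out = V_mid × R4/(R3+R4) = 8.862 × 7780/17780 = 3.88 V.

V_out ≈ 3.88 V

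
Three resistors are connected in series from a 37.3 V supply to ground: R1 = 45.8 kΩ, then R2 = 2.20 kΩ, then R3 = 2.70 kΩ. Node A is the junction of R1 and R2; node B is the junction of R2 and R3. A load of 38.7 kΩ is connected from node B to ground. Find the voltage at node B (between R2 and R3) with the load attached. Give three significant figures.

At node B, R3 is in parallel with the load: R3‖R_L = 2.524 kΩ.
Below node A the resistance is R2 + (R3‖R_L) = 4.724 kΩ, so V_A = 37.3 × 4.724/50.52 = 3.487 V.
Then V_B = V_A × (R3‖R_L)/(R2 + R3‖R_L) = 3.487 × 2.524/4.724 = 1.86 V.

V ≈ 1.86 V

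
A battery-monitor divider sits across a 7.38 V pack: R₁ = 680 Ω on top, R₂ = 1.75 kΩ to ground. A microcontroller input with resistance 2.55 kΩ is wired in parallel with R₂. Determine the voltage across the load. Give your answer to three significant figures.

V_out ≈ 4.46 V

The load sits in parallel with R₂: R₂‖R_L = (1750 × 2550) / (1750 + 2550) = 1038 Ω.
V_out = 7.38 × 1038 / (680 + 1038) = 7.38 × 1038/1718 = 4.46 V.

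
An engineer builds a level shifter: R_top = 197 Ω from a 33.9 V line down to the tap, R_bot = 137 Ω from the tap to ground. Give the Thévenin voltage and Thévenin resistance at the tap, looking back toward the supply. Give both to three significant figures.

V_th is the open-circuit tap voltage: 33.9 × 137/(197 + 137) = 13.9 V.
With the supply zeroed, R_top and R_bot appear in parallel from the tap: R_th = R_top‖R_bot = (197 × 137)/334.0 = 80.8 Ω.

V_th = 13.9 V, R_th = 80.8 Ω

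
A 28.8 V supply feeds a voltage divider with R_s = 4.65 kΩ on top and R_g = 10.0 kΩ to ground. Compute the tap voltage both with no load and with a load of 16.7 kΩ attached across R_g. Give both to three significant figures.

Open-circuit: V = 28.8 × 10.0/(4.65 + 10.0) = 19.7 V.
With the load, R_g becomes R_g‖R_L = 6.255 kΩ, so V = 28.8 × 6.255/10.90 = 16.5 V.

Unloaded: 19.7 V; loaded: 16.5 V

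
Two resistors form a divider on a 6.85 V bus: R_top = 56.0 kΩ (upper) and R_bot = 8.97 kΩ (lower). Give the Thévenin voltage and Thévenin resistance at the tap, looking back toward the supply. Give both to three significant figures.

V_th is the open-circuit tap voltage: 6.85 × 8.97/(56.0 + 8.97) = 0.946 V.
With the supply zeroed, R_top and R_bot appear in parallel from the tap: R_th = R_top‖R_bot = (56.0 × 8.97)/64.97 = 7.73 kΩ.

V_th = 0.946 V, R_th = 7.73 kΩ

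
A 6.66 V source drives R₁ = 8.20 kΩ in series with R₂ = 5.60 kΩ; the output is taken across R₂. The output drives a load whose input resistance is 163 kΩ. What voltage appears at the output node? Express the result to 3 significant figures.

The load sits in parallel with R₂: R₂‖R_L = (5.60 × 163) / (5.60 + 163) = 5.414 kΩ.
V_out = 6.66 × 5.414 / (8.20 + 5.414) = 6.66 × 5.414/13.61 = 2.65 V.
(Unloaded it would have been 2.70 V.)

V_out ≈ 2.65 V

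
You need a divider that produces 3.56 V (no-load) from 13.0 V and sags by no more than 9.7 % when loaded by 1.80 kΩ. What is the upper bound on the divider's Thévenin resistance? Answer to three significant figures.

R_th ≤ 193 Ω

Loading drop = R_th/(R_th + R_L) ≤ 0.0970, so R_th ≤ R_L · ε/(1−ε) = 1.80 kΩ × 0.0970/0.9030 = 193 Ω.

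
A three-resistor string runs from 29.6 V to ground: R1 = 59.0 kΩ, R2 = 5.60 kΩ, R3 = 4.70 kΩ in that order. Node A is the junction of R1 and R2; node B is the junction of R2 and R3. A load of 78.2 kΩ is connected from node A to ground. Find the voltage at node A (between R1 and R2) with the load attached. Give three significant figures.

V ≈ 3.96 V

Below node A the series string R2+R3 = 10.30 kΩ sits in parallel with the 78.2 kΩ load: 9.101 kΩ.
V_A = 29.6 × 9.101/(59.0 + 9.101) = 3.96 V.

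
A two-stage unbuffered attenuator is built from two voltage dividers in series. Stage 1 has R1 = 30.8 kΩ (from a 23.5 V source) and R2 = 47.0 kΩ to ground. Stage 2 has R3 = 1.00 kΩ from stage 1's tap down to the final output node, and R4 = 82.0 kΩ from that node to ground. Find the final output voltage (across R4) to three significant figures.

V_out ≈ 11.5 V

Stage 2 presents R3+R4 = 83.00 kΩ as a load on stage 1's tap.
Stage 1's lower leg becomes R2‖(R3+R4) = 30.01 kΩ, so V_mid = 23.5 × 30.01/60.81 = 11.60 V.
Stage 2 is itself unloaded: V_out = V_mid × R4/(R3+R4) = 11.60 × 82.0/83.00 = 11.5 V.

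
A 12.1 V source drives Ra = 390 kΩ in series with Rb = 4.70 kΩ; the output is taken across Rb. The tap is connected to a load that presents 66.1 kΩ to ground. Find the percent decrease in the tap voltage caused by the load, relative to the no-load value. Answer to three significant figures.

6.56 %

The divider's output (Thévenin) resistance is Ra‖Rb = 4.644 kΩ.
Fractional drop under load = R_th/(R_th + R_L) = 4.644 / (4.644 + 66.1) = 0.06565.
So the output falls by 6.56 %.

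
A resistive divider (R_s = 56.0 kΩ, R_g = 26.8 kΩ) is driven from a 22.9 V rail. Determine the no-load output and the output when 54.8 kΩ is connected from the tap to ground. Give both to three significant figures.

Unloaded: 7.41 V; loaded: 5.57 V

Open-circuit: V = 22.9 × 26.8/(56.0 + 26.8) = 7.41 V.
With the load, R_g becomes R_g‖R_L = 18.00 kΩ, so V = 22.9 × 18.00/74.00 = 5.57 V.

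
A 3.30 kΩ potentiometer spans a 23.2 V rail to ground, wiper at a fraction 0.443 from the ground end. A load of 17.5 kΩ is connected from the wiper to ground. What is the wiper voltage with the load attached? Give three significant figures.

The wiper splits the pot into (1−α)R = 1.838 kΩ above and αR = 1.462 kΩ below.
Lower section ‖ load = 1.349 kΩ.
V_wiper = 23.2 × 1.349/(1.838 + 1.349) = 9.82 V.

V ≈ 9.82 V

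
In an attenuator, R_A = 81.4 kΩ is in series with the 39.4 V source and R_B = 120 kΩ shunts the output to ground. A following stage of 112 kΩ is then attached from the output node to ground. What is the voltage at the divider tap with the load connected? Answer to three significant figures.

The load sits in parallel with R_B: R_B‖R_L = (120 × 112) / (120 + 112) = 57.93 kΩ.
V_out = 39.4 × 57.93 / (81.4 + 57.93) = 39.4 × 57.93/139.3 = 16.4 V.

V_out ≈ 16.4 V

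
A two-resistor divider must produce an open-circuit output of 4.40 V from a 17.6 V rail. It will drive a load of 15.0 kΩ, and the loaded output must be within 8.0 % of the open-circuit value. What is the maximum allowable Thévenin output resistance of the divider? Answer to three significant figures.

R_th ≤ 1.30 kΩ

Loading drop = R_th/(R_th + R_L) ≤ 0.0800, so R_th ≤ R_L · ε/(1−ε) = 15.0 kΩ × 0.0800/0.9200 = 1.30 kΩ.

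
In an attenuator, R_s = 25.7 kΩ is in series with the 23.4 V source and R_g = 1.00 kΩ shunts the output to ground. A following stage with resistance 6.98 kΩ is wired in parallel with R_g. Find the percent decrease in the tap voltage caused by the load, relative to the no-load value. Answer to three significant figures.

12.1 %

The divider's output (Thévenin) resistance is R_s‖R_g = 0.9625 kΩ.
Fractional drop under load = R_th/(R_th + R_L) = 0.9625 / (0.9625 + 6.98) = 0.1212.
So the output falls by 12.1 %.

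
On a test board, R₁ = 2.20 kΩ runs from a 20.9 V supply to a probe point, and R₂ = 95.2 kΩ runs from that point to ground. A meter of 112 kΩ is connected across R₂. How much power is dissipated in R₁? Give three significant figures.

P ≈ 0.334 mW

Total resistance from the source is R₁ + (R₂‖R_L) = 53.66 kΩ, so I = 20.9/53.66 kΩ = 0.3895 mA.
P = I²·R₁ = (0.3895 mA)² × 2.20 kΩ = 0.334 mW.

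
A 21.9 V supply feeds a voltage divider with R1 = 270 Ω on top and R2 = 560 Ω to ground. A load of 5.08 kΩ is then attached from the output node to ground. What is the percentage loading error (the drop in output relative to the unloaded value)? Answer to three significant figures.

The divider's output (Thévenin) resistance is R1‖R2 = 182.2 Ω.
Fractional drop under load = R_th/(R_th + R_L) = 182.2 / (182.2 + 5080) = 0.03462.
So the output falls by 3.46 %.

3.46 %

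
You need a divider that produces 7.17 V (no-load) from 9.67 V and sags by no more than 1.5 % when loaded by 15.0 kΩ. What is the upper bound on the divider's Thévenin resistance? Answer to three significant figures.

R_th ≤ 228 Ω

Loading drop = R_th/(R_th + R_L) ≤ 0.0150, so R_th ≤ R_L · ε/(1−ε) = 15.0 kΩ × 0.0150/0.9850 = 228 Ω.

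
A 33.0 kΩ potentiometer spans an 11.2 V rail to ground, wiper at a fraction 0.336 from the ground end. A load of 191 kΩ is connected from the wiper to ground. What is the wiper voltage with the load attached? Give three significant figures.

V ≈ 3.62 V

The wiper splits the pot into (1−α)R = 21.91 kΩ above and αR = 11.09 kΩ below.
Lower section ‖ load = 10.48 kΩ.
V_wiper = 11.2 × 10.48/(21.91 + 10.48) = 3.62 V.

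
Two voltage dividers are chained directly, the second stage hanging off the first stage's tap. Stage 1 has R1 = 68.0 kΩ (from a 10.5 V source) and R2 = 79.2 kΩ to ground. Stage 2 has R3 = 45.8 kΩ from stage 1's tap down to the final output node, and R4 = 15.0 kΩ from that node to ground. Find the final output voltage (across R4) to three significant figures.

Stage 2 presents R3+R4 = 60.80 kΩ as a load on stage 1's tap.
Stage 1's lower leg becomes R2‖(R3+R4) = 34.40 kΩ, so V_mid = 10.5 × 34.40/102.4 = 3.527 V.
Stage 2 is itself unloaded: V_out = V_mid × R4/(R3+R4) = 3.527 × 15.0/60.80 = 0.870 V.

V_out ≈ 0.870 V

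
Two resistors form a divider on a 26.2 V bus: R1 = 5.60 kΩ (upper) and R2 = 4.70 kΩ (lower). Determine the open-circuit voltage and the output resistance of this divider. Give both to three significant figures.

V_th = 12.0 V, R_th = 2.56 kΩ

V_th is the open-circuit tap voltage: 26.2 × 4.70/(5.60 + 4.70) = 12.0 V.
With the supply zeroed, R1 and R2 appear in parallel from the tap: R_th = R1‖R2 = (5.60 × 4.70)/10.30 = 2.56 kΩ.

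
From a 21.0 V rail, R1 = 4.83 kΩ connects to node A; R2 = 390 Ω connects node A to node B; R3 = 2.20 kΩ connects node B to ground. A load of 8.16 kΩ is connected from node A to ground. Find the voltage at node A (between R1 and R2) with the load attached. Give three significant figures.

Below node A the series string R2+R3 = 2590 Ω sits in parallel with the 8160 Ω load: 1966 Ω.
V_A = 21.0 × 1966/(4830 + 1966) = 6.08 V.

V ≈ 6.08 V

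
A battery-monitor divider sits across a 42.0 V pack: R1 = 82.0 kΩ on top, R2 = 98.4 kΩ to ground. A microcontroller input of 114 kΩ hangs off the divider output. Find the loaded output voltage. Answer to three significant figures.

The load sits in parallel with R2: R2‖R_L = (98.4 × 114) / (98.4 + 114) = 52.81 kΩ.
V_out = 42.0 × 52.81 / (82.0 + 52.81) = 42.0 × 52.81/134.8 = 16.5 V.
(Unloaded it would have been 22.9 V.)

V_out ≈ 16.5 V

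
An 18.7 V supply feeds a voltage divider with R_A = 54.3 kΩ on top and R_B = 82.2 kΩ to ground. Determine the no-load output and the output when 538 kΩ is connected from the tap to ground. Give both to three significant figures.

Open-circuit: V = 18.7 × 82.2/(54.3 + 82.2) = 11.3 V.
With the load, R_B becomes R_B‖R_L = 71.31 kΩ, so V = 18.7 × 71.31/125.6 = 10.6 V.

Unloaded: 11.3 V; loaded: 10.6 V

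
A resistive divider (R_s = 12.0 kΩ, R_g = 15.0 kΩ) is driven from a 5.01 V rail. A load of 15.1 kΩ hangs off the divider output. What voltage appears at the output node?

The load sits in parallel with R_g: R_g‖R_L = (15.0 × 15.1) / (15.0 + 15.1) = 7.525 kΩ.
V_out = 5.01 × 7.525 / (12.0 + 7.525) = 5.01 × 7.525/19.52 = 1.93 V.

V_out ≈ 1.93 V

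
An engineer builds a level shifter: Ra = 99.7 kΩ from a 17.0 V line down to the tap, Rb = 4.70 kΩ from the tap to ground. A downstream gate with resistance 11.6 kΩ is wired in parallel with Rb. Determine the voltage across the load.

V_out ≈ 0.552 V

The load sits in parallel with Rb: Rb‖R_L = (4.70 × 11.6) / (4.70 + 11.6) = 3.345 kΩ.
V_out = 17.0 × 3.345 / (99.7 + 3.345) = 17.0 × 3.345/103.0 = 0.552 V.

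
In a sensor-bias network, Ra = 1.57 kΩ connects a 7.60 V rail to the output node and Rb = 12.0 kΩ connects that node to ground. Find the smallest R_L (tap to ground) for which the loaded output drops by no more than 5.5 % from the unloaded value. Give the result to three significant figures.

R_L(min) ≈ 23.9 kΩ

Output resistance R_th = Ra‖Rb = (1.57 × 12.0)/13.57 = 1.388 kΩ.
The fractional drop is R_th/(R_th + R_L); requiring this ≤ 0.0550 gives R_L ≥ R_th(1/0.0550 − 1) = 1.388 × 17.18 = 23.9 kΩ.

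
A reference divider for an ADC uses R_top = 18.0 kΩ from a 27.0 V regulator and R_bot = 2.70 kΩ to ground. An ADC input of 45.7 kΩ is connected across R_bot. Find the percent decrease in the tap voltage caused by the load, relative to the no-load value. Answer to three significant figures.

The divider's output (Thévenin) resistance is R_top‖R_bot = 2.348 kΩ.
Fractional drop under load = R_th/(R_th + R_L) = 2.348 / (2.348 + 45.7) = 0.04886.
So the output falls by 4.89 %.

4.89 %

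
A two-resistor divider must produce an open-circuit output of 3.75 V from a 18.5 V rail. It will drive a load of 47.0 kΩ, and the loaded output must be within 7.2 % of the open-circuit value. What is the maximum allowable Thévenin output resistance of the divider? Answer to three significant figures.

Loading drop = R_th/(R_th + R_L) ≤ 0.0720, so R_th ≤ R_L · ε/(1−ε) = 47.0 kΩ × 0.0720/0.9280 = 3.65 kΩ.

R_th ≤ 3.65 kΩ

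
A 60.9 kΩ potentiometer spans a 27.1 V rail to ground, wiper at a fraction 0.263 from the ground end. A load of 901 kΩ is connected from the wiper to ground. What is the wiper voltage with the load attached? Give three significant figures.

V ≈ 7.04 V

The wiper splits the pot into (1−α)R = 44.88 kΩ above and αR = 16.02 kΩ below.
Lower section ‖ load = 15.74 kΩ.
V_wiper = 27.1 × 15.74/(44.88 + 15.74) = 7.04 V.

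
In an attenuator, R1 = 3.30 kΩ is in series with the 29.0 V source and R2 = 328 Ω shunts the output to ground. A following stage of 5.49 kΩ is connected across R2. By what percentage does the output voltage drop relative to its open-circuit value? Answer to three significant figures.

The divider's output (Thévenin) resistance is R1‖R2 = 298.3 Ω.
Fractional drop under load = R_th/(R_th + R_L) = 298.3 / (298.3 + 5490) = 0.05154.
So the output falls by 5.15 %.

5.15 %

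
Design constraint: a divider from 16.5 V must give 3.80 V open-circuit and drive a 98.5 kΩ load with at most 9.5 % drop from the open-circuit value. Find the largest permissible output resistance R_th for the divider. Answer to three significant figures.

R_th ≤ 10.3 kΩ

Loading drop = R_th/(R_th + R_L) ≤ 0.0950, so R_th ≤ R_L · ε/(1−ε) = 98.5 kΩ × 0.0950/0.9050 = 10.3 kΩ.
(Any R1, R2 with R2/(R1+R2) = 0.230 and R1‖R2 ≤ 10.3 kΩ will meet the spec.)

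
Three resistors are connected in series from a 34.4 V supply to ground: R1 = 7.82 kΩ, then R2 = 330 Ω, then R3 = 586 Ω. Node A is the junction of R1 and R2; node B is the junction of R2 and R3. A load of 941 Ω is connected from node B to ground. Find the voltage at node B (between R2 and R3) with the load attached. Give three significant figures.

V ≈ 1.46 V

At node B, R3 is in parallel with the load: R3‖R_L = 361.1 Ω.
Below node A the resistance is R2 + (R3‖R_L) = 691.1 Ω, so V_A = 34.4 × 691.1/8511 = 2.793 V.
Then V_B = V_A × (R3‖R_L)/(R2 + R3‖R_L) = 2.793 × 361.1/691.1 = 1.46 V.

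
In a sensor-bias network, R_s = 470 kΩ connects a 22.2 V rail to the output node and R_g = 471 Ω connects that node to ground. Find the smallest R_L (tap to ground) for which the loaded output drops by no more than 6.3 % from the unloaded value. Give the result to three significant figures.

Output resistance R_th = R_s‖R_g = (470000 × 471)/470500 = 470.5 Ω.
The fractional drop is R_th/(R_th + R_L); requiring this ≤ 0.0630 gives R_L ≥ R_th(1/0.0630 − 1) = 470.5 × 14.87 = 7.00 kΩ.

R_L(min) ≈ 7.00 kΩ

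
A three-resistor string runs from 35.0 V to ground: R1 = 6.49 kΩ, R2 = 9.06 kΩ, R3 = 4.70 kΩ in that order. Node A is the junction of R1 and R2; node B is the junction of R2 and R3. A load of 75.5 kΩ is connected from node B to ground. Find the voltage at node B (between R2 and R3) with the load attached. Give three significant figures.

V ≈ 7.75 V

At node B, R3 is in parallel with the load: R3‖R_L = 4.425 kΩ.
Below node A the resistance is R2 + (R3‖R_L) = 13.48 kΩ, so V_A = 35.0 × 13.48/19.97 = 23.63 V.
Then V_B = V_A × (R3‖R_L)/(R2 + R3‖R_L) = 23.63 × 4.425/13.48 = 7.75 V.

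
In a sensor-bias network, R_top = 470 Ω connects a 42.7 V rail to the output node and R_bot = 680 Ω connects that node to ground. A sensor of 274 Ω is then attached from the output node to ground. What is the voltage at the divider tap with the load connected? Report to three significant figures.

V_out ≈ 12.5 V

The load sits in parallel with R_bot: R_bot‖R_L = (680 × 274) / (680 + 274) = 195.3 Ω.
V_out = 42.7 × 195.3 / (470 + 195.3) = 42.7 × 195.3/665.3 = 12.5 V.
(Unloaded it would have been 25.2 V.)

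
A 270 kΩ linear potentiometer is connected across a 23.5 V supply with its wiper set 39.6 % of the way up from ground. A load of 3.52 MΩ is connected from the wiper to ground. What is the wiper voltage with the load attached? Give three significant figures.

V ≈ 9.14 V

The wiper splits the pot into (1−α)R = 163.1 kΩ above and αR = 106.9 kΩ below.
Lower section ‖ load = 103.8 kΩ.
V_wiper = 23.5 × 103.8/(163.1 + 103.8) = 9.14 V.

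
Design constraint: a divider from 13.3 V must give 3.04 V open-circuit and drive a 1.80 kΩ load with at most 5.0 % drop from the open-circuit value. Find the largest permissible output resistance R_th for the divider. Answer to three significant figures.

R_th ≤ 94.7 Ω

Loading drop = R_th/(R_th + R_L) ≤ 0.0500, so R_th ≤ R_L · ε/(1−ε) = 1.80 kΩ × 0.0500/0.9500 = 94.7 Ω.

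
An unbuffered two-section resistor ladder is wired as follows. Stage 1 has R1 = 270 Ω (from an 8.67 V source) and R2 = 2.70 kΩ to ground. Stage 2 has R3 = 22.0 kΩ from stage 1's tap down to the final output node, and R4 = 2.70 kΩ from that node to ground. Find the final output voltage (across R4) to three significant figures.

Stage 2 presents R3+R4 = 24700 Ω as a load on stage 1's tap.
Stage 1's lower leg becomes R2‖(R3+R4) = 2434 Ω, so V_mid = 8.67 × 2434/2704 = 7.804 V.
Stage 2 is itself unloaded: V_out = V_mid × R4/(R3+R4) = 7.804 × 2700/24700 = 0.853 V.

V_out ≈ 0.853 V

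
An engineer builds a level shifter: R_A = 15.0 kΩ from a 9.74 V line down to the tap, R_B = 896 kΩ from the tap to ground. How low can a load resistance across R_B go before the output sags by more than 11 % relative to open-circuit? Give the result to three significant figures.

R_L(min) ≈ 119 kΩ

Output resistance R_th = R_A‖R_B = (15.0 × 896)/911.0 = 14.75 kΩ.
The fractional drop is R_th/(R_th + R_L); requiring this ≤ 0.110 gives R_L ≥ R_th(1/0.110 − 1) = 14.75 × 8.091 = 119 kΩ.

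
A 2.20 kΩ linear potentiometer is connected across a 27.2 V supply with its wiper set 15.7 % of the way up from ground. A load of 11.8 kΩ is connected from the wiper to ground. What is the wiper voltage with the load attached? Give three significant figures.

V ≈ 4.17 V

The wiper splits the pot into (1−α)R = 1855 Ω above and αR = 345.4 Ω below.
Lower section ‖ load = 335.6 Ω.
V_wiper = 27.2 × 335.6/(1855 + 335.6) = 4.17 V.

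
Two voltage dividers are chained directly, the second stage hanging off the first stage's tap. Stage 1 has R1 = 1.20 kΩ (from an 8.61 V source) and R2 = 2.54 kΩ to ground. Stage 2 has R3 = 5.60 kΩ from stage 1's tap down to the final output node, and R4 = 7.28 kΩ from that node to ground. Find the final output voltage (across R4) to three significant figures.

Stage 2 presents R3+R4 = 12.88 kΩ as a load on stage 1's tap.
Stage 1's lower leg becomes R2‖(R3+R4) = 2.122 kΩ, so V_mid = 8.61 × 2.122/3.322 = 5.499 V.
Stage 2 is itself unloaded: V_out = V_mid × R4/(R3+R4) = 5.499 × 7.28/12.88 = 3.11 V.

V_out ≈ 3.11 V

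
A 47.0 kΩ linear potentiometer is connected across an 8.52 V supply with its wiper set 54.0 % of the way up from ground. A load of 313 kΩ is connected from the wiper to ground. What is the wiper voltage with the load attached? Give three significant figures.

The wiper splits the pot into (1−α)R = 21.62 kΩ above and αR = 25.38 kΩ below.
Lower section ‖ load = 23.48 kΩ.
V_wiper = 8.52 × 23.48/(21.62 + 23.48) = 4.44 V.

V ≈ 4.44 V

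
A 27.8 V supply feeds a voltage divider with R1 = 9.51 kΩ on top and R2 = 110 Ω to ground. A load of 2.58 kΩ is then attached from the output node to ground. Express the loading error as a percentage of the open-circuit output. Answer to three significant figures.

4.04 %

The divider's output (Thévenin) resistance is R1‖R2 = 108.7 Ω.
Fractional drop under load = R_th/(R_th + R_L) = 108.7 / (108.7 + 2580) = 0.04044.
So the output falls by 4.04 %.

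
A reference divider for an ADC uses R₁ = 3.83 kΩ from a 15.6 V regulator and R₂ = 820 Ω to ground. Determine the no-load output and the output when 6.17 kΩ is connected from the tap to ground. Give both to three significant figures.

Open-circuit: V = 15.6 × 820/(3830 + 820) = 2.75 V.
With the load, R₂ becomes R₂‖R_L = 723.8 Ω, so V = 15.6 × 723.8/4554 = 2.48 V.

Unloaded: 2.75 V; loaded: 2.48 V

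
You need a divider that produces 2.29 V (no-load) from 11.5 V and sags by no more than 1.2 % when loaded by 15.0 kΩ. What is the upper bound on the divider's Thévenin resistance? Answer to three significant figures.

R_th ≤ 182 Ω

Loading drop = R_th/(R_th + R_L) ≤ 0.0120, so R_th ≤ R_L · ε/(1−ε) = 15.0 kΩ × 0.0120/0.9880 = 182 Ω.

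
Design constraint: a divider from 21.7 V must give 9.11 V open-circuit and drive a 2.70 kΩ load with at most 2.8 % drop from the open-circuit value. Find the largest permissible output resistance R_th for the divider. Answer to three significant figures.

Loading drop = R_th/(R_th + R_L) ≤ 0.0280, so R_th ≤ R_L · ε/(1−ε) = 2.70 kΩ × 0.0280/0.9720 = 77.8 Ω.
(Any R1, R2 with R2/(R1+R2) = 0.420 and R1‖R2 ≤ 77.8 Ω will meet the spec.)

R_th ≤ 77.8 Ω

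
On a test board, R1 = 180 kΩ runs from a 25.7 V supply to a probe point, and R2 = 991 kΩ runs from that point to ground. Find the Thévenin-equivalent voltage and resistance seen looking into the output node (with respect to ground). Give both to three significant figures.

V_th is the open-circuit tap voltage: 25.7 × 991/(180 + 991) = 21.7 V.
With the supply zeroed, R1 and R2 appear in parallel from the tap: R_th = R1‖R2 = (180 × 991)/1171 = 152 kΩ.

V_th = 21.7 V, R_th = 152 kΩ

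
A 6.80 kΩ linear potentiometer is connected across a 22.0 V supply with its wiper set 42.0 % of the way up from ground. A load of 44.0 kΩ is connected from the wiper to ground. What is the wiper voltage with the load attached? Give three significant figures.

V ≈ 8.90 V

The wiper splits the pot into (1−α)R = 3.944 kΩ above and αR = 2.856 kΩ below.
Lower section ‖ load = 2.682 kΩ.
V_wiper = 22.0 × 2.682/(3.944 + 2.682) = 8.90 V.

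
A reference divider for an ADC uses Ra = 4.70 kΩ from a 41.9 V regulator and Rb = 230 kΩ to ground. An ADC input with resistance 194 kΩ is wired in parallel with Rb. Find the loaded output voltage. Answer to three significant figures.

The load sits in parallel with Rb: Rb‖R_L = (230 × 194) / (230 + 194) = 105.2 kΩ.
V_out = 41.9 × 105.2 / (4.70 + 105.2) = 41.9 × 105.2/109.9 = 40.1 V.

V_out ≈ 40.1 V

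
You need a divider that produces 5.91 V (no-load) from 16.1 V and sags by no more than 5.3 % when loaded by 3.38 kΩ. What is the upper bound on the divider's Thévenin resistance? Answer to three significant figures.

Loading drop = R_th/(R_th + R_L) ≤ 0.0530, so R_th ≤ R_L · ε/(1−ε) = 3.38 kΩ × 0.0530/0.9470 = 189 Ω.

R_th ≤ 189 Ω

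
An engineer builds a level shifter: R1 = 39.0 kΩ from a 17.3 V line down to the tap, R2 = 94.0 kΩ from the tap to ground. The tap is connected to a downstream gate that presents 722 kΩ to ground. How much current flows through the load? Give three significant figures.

R2‖R_L = 83.17 kΩ; V_out = 17.3 × 83.17/122.2 = 11.78 V.
I_L = V_out / R_L = 11.78 / 722 kΩ = 0.0163 mA.

I_L ≈ 0.0163 mA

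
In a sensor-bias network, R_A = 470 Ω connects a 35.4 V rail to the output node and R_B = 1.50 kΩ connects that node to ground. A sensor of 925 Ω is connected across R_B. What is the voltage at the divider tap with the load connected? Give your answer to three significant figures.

V_out ≈ 19.4 V

The load sits in parallel with R_B: R_B‖R_L = (1500 × 925) / (1500 + 925) = 572.2 Ω.
V_out = 35.4 × 572.2 / (470 + 572.2) = 35.4 × 572.2/1042 = 19.4 V.
(Unloaded it would have been 27.0 V.)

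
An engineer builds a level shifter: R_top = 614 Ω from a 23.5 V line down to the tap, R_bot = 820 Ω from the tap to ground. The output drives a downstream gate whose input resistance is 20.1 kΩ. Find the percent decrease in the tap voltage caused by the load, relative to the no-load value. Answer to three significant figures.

The divider's output (Thévenin) resistance is R_top‖R_bot = 351.1 Ω.
Fractional drop under load = R_th/(R_th + R_L) = 351.1 / (351.1 + 20100) = 0.01717.
So the output falls by 1.72 %.

1.72 %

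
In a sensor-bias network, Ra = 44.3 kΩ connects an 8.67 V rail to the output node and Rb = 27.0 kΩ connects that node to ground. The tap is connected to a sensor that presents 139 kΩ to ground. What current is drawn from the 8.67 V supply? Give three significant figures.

Rb‖R_L = 22.61 kΩ, so the source sees Ra + Rb‖R_L = 66.91 kΩ.
I = 8.67 V / 66.91 kΩ = 0.130 mA.

I ≈ 0.130 mA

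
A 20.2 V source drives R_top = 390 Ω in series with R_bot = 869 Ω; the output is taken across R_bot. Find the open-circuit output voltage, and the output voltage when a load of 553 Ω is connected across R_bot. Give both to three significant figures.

Unloaded: 13.9 V; loaded: 9.38 V

Open-circuit: V = 20.2 × 869/(390 + 869) = 13.9 V.
With the load, R_bot becomes R_bot‖R_L = 337.9 Ω, so V = 20.2 × 337.9/727.9 = 9.38 V.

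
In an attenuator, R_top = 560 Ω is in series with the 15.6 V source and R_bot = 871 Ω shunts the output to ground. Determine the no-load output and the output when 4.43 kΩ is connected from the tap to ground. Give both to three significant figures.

Open-circuit: V = 15.6 × 871/(560 + 871) = 9.50 V.
With the load, R_bot becomes R_bot‖R_L = 727.9 Ω, so V = 15.6 × 727.9/1288 = 8.82 V.

Unloaded: 9.50 V; loaded: 8.82 V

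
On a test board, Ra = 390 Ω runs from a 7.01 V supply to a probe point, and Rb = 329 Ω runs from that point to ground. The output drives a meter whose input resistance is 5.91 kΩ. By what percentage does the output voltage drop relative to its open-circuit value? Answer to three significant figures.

The divider's output (Thévenin) resistance is Ra‖Rb = 178.5 Ω.
Fractional drop under load = R_th/(R_th + R_L) = 178.5 / (178.5 + 5910) = 0.02931.
So the output falls by 2.93 %.

2.93 %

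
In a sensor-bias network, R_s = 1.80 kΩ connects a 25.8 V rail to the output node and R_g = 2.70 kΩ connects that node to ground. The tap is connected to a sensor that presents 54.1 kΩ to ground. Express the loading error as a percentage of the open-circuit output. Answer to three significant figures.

1.96 %

The divider's output (Thévenin) resistance is R_s‖R_g = 1.080 kΩ.
Fractional drop under load = R_th/(R_th + R_L) = 1.080 / (1.080 + 54.1) = 0.01957.
So the output falls by 1.96 %.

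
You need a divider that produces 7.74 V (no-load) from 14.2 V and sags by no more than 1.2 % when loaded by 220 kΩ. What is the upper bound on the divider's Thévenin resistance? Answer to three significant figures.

R_th ≤ 2.67 kΩ

Loading drop = R_th/(R_th + R_L) ≤ 0.0120, so R_th ≤ R_L · ε/(1−ε) = 220 kΩ × 0.0120/0.9880 = 2.67 kΩ.
(Any R1, R2 with R2/(R1+R2) = 0.545 and R1‖R2 ≤ 2.67 kΩ will meet the spec.)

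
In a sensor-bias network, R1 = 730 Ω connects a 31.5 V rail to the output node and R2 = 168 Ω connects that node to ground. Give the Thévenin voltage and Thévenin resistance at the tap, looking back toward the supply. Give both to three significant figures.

V_th is the open-circuit tap voltage: 31.5 × 168/(730 + 168) = 5.89 V.
With the supply zeroed, R1 and R2 appear in parallel from the tap: R_th = R1‖R2 = (730 × 168)/898.0 = 137 Ω.

V_th = 5.89 V, R_th = 137 Ω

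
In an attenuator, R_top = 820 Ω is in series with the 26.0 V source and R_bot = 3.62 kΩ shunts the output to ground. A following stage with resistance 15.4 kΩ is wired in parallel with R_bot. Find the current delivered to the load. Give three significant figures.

I_L ≈ 1.32 mA

R_bot‖R_L = 2931 Ω; V_out = 26.0 × 2931/3751 = 20.32 V.
I_L = V_out / R_L = 20.32 / 15.4 kΩ = 1.32 mA.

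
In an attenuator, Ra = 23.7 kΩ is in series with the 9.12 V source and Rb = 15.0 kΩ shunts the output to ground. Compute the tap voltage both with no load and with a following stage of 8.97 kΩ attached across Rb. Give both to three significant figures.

Unloaded: 3.53 V; loaded: 1.75 V

Open-circuit: V = 9.12 × 15.0/(23.7 + 15.0) = 3.53 V.
With the load, Rb becomes Rb‖R_L = 5.613 kΩ, so V = 9.12 × 5.613/29.31 = 1.75 V.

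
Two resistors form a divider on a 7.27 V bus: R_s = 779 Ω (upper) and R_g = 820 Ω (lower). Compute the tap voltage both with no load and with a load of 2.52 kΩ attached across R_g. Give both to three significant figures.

Open-circuit: V = 7.27 × 820/(779 + 820) = 3.73 V.
With the load, R_g becomes R_g‖R_L = 618.7 Ω, so V = 7.27 × 618.7/1398 = 3.22 V.

Unloaded: 3.73 V; loaded: 3.22 V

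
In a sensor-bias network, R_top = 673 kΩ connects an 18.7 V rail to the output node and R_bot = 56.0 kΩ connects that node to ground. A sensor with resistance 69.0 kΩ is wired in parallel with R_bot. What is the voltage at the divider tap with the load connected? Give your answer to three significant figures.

The load sits in parallel with R_bot: R_bot‖R_L = (56.0 × 69.0) / (56.0 + 69.0) = 30.91 kΩ.
V_out = 18.7 × 30.91 / (673 + 30.91) = 18.7 × 30.91/703.9 = 0.821 V.

V_out ≈ 0.821 V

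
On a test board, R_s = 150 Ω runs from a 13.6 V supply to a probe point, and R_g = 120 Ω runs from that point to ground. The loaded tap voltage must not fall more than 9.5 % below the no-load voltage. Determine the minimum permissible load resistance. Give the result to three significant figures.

R_L(min) ≈ 635 Ω

Output resistance R_th = R_s‖R_g = (150 × 120)/270.0 = 66.67 Ω.
The fractional drop is R_th/(R_th + R_L); requiring this ≤ 0.0950 gives R_L ≥ R_th(1/0.0950 − 1) = 66.67 × 9.526 = 635 Ω.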